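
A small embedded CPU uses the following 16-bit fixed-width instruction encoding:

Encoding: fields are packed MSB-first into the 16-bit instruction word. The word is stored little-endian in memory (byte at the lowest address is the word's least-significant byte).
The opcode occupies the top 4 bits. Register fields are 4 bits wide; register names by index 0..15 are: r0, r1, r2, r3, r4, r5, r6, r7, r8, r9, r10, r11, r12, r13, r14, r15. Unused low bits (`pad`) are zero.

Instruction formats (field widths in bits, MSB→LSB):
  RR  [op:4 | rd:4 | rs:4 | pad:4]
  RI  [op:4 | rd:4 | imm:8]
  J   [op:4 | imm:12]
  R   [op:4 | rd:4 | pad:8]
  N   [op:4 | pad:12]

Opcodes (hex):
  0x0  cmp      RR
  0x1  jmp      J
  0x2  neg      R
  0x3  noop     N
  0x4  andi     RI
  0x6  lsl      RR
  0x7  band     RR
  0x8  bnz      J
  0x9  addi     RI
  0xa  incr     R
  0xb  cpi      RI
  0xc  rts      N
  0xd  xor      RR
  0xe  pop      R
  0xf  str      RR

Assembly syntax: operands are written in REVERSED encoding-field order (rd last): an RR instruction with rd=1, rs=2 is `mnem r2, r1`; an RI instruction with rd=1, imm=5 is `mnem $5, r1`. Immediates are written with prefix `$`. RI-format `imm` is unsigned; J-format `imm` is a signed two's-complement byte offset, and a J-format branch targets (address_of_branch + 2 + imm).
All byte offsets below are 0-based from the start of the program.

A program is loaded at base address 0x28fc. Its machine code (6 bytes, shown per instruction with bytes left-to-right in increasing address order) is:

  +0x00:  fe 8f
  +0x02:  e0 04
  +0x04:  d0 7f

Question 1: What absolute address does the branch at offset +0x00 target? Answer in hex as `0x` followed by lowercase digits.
+0x00: fe 8f ⇒ word 0x8ffe (little)
  top 4b → 0x8 → bnz [J]
  imm: (w>>0)&0xfff=0xffe (s12→-2) → $-2
  target = base 0x28fc + off 0x00 + 2 + imm -2 = 0x28fc

0x28fc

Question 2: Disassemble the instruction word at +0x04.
[04] d0 7f → 0x7fd0
  op=0x7fd0>>12=0x7 ⇒ band (RR)
  rd@[11:8]=0xf ⇒ r15
  rs@[7:4]=0xd ⇒ r13

band r13, r15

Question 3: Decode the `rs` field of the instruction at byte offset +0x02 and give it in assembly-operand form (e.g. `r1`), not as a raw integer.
+0x02: e0 04 ⇒ word 0x04e0 (little)
  op=0x04e0>>12=0x0 ⇒ cmp (RR)
  rd: (w>>8)&0xf=0x4 → r4
  rs: (w>>4)&0xf=0xe → r14

r14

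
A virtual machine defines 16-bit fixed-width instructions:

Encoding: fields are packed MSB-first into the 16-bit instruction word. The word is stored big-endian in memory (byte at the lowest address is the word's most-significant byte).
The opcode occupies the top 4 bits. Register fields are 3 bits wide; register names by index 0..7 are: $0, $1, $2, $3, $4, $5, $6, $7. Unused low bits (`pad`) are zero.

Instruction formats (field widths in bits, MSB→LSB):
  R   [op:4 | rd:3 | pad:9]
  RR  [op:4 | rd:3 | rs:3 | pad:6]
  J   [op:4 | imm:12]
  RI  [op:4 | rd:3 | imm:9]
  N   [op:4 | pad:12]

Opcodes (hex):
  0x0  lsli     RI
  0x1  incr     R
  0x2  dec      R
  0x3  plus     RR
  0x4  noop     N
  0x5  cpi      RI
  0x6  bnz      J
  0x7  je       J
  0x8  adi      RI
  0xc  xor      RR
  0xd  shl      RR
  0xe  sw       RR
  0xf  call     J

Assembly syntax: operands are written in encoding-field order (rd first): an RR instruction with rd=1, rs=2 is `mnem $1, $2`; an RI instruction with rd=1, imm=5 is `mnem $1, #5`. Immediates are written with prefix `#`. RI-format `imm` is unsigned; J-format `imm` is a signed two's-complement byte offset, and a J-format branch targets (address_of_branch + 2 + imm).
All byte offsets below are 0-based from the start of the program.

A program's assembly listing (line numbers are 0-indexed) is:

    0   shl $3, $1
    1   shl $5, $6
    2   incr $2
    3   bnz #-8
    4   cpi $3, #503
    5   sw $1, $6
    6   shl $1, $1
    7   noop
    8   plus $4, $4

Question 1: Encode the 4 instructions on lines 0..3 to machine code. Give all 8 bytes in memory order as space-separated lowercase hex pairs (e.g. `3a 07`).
line 0 (shl): pack op=0xd:4|rd=3:3|rs=1:3|pad=0:6 = 0xd640; big→ d6 40
line 1 (shl): pack op=0xd:4|rd=5:3|rs=6:3|pad=0:6 = 0xdb80; big→ db 80
line 2 (incr): pack op=0x1:4|rd=2:3|pad=0:9 = 0x1400; big→ 14 00
line 3 (bnz): pack op=0x6:4|imm=-8:12 = 0x6ff8; big→ 6f f8

d6 40 db 80 14 00 6f f8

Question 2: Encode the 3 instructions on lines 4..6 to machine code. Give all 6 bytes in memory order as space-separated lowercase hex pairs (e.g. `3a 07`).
4. cpi fields op=0x5:4|rd=3:3|imm=503:9 → word 57f7h → 57 f7
5. sw fields op=0xe:4|rd=1:3|rs=6:3|pad=0:6 → word e380h → e3 80
6. shl fields op=0xd:4|rd=1:3|rs=1:3|pad=0:6 → word d240h → d2 40

57 f7 e3 80 d2 40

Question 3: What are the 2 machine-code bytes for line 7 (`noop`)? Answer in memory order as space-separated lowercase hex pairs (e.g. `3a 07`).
40 00

7. noop fields op=0x4:4|pad=0:12 → word 4000h → 40 00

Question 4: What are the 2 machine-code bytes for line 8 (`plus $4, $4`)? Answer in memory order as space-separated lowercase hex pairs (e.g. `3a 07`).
line 8 (plus): pack op=0x3:4|rd=4:3|rs=4:3|pad=0:6 = 0x3900; big→ 39 00

39 00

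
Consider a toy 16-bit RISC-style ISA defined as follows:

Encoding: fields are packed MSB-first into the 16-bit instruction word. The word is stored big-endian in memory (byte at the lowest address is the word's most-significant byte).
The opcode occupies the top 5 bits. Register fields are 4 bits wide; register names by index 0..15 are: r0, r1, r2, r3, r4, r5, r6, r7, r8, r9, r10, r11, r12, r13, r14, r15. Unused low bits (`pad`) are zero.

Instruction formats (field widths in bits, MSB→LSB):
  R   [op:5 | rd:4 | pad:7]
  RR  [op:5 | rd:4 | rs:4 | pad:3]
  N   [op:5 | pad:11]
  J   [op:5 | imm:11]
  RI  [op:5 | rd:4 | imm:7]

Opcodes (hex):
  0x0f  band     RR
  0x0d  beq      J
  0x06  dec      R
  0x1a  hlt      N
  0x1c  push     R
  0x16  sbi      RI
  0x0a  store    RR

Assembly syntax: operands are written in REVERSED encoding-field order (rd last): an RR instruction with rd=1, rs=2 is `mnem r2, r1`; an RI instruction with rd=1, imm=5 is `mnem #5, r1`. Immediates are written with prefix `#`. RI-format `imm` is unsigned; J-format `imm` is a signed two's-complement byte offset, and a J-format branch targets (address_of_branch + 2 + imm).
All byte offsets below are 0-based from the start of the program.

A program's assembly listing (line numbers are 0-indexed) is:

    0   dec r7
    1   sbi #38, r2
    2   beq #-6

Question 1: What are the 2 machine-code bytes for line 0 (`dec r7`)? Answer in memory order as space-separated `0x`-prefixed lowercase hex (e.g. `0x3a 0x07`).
0x33 0x80

line 0 (dec): pack op=0x6:5|rd=7:4|pad=0:7 = 0x3380; big→ 33 80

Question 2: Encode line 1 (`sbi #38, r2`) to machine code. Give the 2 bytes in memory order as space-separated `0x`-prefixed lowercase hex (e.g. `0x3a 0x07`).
1. sbi fields op=0x16:5|rd=2:4|imm=38:7 → word b126h → b1 26

0xb1 0x26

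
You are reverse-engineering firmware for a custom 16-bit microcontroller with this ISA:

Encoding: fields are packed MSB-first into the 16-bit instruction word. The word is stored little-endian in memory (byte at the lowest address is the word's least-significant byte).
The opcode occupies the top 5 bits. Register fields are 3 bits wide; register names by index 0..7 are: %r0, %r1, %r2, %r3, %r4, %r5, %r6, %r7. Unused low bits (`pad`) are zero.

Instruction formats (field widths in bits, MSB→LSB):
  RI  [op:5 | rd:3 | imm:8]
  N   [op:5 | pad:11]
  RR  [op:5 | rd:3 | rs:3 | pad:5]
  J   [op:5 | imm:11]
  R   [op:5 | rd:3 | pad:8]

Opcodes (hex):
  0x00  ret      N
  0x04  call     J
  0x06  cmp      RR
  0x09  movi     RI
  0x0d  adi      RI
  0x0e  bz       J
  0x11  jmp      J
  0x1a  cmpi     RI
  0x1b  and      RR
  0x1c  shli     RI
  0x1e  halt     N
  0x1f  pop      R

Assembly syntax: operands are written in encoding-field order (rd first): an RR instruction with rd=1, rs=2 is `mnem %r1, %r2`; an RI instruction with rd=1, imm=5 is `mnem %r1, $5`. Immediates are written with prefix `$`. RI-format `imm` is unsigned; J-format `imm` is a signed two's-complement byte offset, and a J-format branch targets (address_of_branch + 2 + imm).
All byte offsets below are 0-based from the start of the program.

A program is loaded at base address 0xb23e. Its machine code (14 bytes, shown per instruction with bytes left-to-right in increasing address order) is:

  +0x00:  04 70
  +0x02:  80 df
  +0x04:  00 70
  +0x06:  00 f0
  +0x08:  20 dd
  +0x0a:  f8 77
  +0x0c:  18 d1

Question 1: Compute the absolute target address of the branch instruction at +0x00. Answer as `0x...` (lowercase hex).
0xb244

[00] 04 70 → 0x7004
  opcode bits[15:11]=0xe: bz/J
  imm: (w>>0)&0x7ff=0x4 → $4
  target = base 0xb23e + off 0x00 + 2 + imm 4 = 0xb244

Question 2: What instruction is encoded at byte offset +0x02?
and %r7, %r4

off 0x02: read 80 df as little → 0xdf80
  op=0xdf80>>11=0x1b ⇒ and (RR)
  [10:8] rd=7 = %r7
  [7:5] rs=4 = %r4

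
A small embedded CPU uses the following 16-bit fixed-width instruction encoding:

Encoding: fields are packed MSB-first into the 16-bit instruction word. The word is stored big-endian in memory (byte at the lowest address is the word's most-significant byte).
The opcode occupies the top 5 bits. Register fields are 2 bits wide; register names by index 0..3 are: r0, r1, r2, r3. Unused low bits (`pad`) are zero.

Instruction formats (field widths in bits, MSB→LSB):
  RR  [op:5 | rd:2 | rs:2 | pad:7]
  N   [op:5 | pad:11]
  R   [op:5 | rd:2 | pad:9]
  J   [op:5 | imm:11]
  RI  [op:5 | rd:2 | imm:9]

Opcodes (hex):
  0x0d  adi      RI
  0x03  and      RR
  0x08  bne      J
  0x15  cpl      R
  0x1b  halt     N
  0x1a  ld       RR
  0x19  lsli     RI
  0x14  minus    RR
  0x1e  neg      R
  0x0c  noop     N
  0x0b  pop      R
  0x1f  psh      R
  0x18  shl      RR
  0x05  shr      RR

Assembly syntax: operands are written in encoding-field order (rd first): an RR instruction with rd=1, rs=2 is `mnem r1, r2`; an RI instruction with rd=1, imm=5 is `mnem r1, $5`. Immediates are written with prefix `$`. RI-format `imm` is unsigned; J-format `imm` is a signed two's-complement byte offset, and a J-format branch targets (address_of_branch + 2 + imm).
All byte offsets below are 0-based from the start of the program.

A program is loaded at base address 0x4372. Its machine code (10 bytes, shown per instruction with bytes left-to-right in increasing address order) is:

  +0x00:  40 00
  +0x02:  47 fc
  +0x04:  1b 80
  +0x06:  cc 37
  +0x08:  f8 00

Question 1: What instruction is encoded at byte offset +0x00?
off 0x00: read 40 00 as big → 0x4000
  opcode bits[15:11]=0x8: bne/J
  imm: (w>>0)&0x7ff=0x0 → $0

bne $0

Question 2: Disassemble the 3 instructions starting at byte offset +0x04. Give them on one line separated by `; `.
and r1, r3; lsli r2, $55; psh r0

@+04  big-endian(1b 80) = 0x1b80
  opcode bits[15:11]=0x3: and/RR
  rd@[10:9]=0x1 ⇒ r1
  rs@[8:7]=0x3 ⇒ r3
@+06  big-endian(cc 37) = 0xcc37
  opcode bits[15:11]=0x19: lsli/RI
  rd@[10:9]=0x2 ⇒ r2
  imm@[8:0]=0x37 ⇒ $55
@+08  big-endian(f8 00) = 0xf800
  opcode bits[15:11]=0x1f: psh/R
  rd@[10:9]=0x0 ⇒ r0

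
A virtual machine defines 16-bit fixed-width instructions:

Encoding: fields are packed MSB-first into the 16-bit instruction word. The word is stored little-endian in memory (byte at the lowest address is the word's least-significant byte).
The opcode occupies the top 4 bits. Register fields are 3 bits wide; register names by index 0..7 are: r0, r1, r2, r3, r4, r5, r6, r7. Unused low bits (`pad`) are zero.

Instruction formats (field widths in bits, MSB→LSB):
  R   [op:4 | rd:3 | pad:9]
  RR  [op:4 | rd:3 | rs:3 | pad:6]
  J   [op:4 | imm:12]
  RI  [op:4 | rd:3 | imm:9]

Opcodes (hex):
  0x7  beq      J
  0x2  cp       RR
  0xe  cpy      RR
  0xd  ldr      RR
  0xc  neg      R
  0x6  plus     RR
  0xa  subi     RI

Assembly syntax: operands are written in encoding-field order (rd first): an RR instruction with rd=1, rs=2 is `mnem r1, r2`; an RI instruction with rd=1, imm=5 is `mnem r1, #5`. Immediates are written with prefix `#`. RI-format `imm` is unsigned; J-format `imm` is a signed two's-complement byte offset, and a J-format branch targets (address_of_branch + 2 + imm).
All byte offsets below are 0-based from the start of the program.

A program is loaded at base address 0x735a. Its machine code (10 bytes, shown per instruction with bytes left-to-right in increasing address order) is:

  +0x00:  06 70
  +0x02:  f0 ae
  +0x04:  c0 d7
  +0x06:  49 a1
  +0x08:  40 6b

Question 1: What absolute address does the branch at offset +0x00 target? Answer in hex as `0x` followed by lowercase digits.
0x7362

+0x00: 06 70 ⇒ word 0x7006 (little)
  op=0x7006>>12=0x7 ⇒ beq (J)
  [11:0] imm=6 = #6
  target = base 0x735a + off 0x00 + 2 + imm 6 = 0x7362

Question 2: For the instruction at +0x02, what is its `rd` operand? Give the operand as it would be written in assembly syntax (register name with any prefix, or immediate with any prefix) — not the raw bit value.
[02] f0 ae → 0xaef0
  op=0xaef0>>12=0xa ⇒ subi (RI)
  rd: (w>>9)&0x7=0x7 → r7
  imm: (w>>0)&0x1ff=0xf0 → #240

r7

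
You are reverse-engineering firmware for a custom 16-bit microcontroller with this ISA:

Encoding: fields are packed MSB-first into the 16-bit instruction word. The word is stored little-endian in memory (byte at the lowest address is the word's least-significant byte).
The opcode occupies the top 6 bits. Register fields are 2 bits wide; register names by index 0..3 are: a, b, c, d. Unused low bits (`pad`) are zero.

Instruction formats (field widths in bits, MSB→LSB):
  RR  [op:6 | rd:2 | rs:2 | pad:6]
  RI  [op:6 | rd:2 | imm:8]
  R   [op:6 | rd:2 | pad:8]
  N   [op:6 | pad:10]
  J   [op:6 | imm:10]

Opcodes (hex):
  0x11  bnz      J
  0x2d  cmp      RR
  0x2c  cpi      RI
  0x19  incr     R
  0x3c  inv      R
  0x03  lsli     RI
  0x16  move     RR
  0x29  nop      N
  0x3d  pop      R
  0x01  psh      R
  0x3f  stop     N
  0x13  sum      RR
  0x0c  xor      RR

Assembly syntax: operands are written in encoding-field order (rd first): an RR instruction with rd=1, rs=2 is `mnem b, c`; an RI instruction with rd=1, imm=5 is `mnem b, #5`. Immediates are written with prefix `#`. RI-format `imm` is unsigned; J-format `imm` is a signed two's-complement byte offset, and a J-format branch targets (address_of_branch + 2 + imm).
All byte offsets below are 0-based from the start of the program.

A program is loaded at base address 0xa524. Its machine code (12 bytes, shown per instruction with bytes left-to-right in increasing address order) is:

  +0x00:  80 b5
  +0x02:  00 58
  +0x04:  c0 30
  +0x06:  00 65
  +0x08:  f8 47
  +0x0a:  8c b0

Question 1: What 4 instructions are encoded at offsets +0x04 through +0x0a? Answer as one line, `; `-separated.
@+04  little-endian(c0 30) = 0x30c0
  top 6b → 0xc → xor [RR]
  rd@[9:8]=0x0 ⇒ a
  rs@[7:6]=0x3 ⇒ d
@+06  little-endian(00 65) = 0x6500
  top 6b → 0x19 → incr [R]
  rd@[9:8]=0x1 ⇒ b
@+08  little-endian(f8 47) = 0x47f8
  top 6b → 0x11 → bnz [J]
  imm@[9:0]=0x3f8 (s10→-8) ⇒ #-8
@+0a  little-endian(8c b0) = 0xb08c
  top 6b → 0x2c → cpi [RI]
  rd@[9:8]=0x0 ⇒ a
  imm@[7:0]=0x8c ⇒ #140

xor a, d; incr b; bnz #-8; cpi a, #140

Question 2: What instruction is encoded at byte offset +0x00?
@+00  little-endian(80 b5) = 0xb580
  op=0xb580>>10=0x2d ⇒ cmp (RR)
  rd: (w>>8)&0x3=0x1 → b
  rs: (w>>6)&0x3=0x2 → c

cmp b, c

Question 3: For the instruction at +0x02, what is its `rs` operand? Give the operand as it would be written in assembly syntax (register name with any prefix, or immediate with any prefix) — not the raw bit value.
off 0x02: read 00 58 as little → 0x5800
  top 6b → 0x16 → move [RR]
  rd@[9:8]=0x0 ⇒ a
  rs@[7:6]=0x0 ⇒ a

a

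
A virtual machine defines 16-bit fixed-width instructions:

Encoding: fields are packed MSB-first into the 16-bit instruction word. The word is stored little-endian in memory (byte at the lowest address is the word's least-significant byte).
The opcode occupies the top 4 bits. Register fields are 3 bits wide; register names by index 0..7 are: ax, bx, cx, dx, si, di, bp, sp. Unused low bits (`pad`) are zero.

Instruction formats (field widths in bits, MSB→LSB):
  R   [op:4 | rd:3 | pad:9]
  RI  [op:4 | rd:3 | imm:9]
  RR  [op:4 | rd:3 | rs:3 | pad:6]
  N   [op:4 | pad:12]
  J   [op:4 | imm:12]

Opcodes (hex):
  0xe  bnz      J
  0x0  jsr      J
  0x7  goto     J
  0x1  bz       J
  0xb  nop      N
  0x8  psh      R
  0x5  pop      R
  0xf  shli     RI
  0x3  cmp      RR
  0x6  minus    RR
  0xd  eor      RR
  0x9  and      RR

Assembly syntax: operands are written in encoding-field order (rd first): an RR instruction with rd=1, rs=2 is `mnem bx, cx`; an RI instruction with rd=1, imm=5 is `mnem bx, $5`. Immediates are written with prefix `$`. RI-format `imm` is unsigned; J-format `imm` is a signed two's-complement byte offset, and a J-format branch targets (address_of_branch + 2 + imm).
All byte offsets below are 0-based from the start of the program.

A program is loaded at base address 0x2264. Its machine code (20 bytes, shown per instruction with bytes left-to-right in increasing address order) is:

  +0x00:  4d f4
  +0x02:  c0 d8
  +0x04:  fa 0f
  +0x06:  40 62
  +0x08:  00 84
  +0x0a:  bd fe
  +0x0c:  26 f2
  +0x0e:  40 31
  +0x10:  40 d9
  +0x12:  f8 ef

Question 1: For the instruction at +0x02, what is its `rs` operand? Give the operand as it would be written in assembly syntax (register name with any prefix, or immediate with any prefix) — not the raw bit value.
off 0x02: read c0 d8 as little → 0xd8c0
  opcode bits[15:12]=0xd: eor/RR
  rd@[11:9]=0x4 ⇒ si
  rs@[8:6]=0x3 ⇒ dx

dx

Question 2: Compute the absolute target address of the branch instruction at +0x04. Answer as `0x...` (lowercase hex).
off 0x04: read fa 0f as little → 0x0ffa
  op=0x0ffa>>12=0x0 ⇒ jsr (J)
  imm: (w>>0)&0xfff=0xffa (s12→-6) → $-6
  target = base 0x2264 + off 0x04 + 2 + imm -6 = 0x2264

0x2264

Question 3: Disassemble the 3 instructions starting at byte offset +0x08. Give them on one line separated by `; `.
+0x08: 00 84 ⇒ word 0x8400 (little)
  opcode bits[15:12]=0x8: psh/R
  rd@[11:9]=0x2 ⇒ cx
+0x0a: bd fe ⇒ word 0xfebd (little)
  opcode bits[15:12]=0xf: shli/RI
  rd@[11:9]=0x7 ⇒ sp
  imm@[8:0]=0xbd ⇒ $189
+0x0c: 26 f2 ⇒ word 0xf226 (little)
  opcode bits[15:12]=0xf: shli/RI
  rd@[11:9]=0x1 ⇒ bx
  imm@[8:0]=0x26 ⇒ $38

psh cx; shli sp, $189; shli bx, $38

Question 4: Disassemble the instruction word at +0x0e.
cmp ax, di

+0x0e: 40 31 ⇒ word 0x3140 (little)
  top 4b → 0x3 → cmp [RR]
  [11:9] rd=0 = ax
  [8:6] rs=5 = di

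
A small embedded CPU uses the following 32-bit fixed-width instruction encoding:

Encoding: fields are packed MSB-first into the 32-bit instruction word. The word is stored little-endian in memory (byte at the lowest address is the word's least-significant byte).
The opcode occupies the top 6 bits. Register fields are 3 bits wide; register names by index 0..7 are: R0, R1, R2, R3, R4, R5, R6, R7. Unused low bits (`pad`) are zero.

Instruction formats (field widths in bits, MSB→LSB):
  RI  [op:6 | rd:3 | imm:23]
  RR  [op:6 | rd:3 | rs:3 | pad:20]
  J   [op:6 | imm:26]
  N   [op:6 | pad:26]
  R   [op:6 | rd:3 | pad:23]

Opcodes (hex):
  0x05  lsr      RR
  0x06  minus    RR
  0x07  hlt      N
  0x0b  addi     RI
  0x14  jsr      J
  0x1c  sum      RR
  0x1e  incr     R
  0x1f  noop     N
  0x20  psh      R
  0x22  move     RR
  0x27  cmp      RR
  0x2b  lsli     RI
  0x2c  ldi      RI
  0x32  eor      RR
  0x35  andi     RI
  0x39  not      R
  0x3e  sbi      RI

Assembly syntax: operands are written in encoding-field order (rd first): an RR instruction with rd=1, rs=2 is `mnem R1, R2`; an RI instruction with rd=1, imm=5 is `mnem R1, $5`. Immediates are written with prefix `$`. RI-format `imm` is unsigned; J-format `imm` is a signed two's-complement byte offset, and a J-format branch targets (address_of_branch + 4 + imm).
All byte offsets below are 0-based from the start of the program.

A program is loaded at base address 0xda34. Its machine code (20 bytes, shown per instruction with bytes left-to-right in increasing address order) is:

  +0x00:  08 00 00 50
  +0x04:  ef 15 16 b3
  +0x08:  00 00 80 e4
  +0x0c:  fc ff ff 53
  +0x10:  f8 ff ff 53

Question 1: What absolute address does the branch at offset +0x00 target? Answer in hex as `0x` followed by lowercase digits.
0xda40

off 0x00: read 08 00 00 50 as little → 0x50000008
  opcode bits[31:26]=0x14: jsr/J
  imm@[25:0]=0x8 ⇒ $8
  target = base 0xda34 + off 0x00 + 4 + imm 8 = 0xda40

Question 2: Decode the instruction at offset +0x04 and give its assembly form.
ldi R6, $1447407

+0x04: ef 15 16 b3 ⇒ word 0xb31615ef (little)
  opcode bits[31:26]=0x2c: ldi/RI
  [25:23] rd=6 = R6
  [22:0] imm=1447407 = $1447407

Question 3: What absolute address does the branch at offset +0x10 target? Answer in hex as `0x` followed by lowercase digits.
0xda40

off 0x10: read f8 ff ff 53 as little → 0x53fffff8
  top 6b → 0x14 → jsr [J]
  [25:0] imm=67108856 (s26→-8) = $-8
  target = base 0xda34 + off 0x10 + 4 + imm -8 = 0xda40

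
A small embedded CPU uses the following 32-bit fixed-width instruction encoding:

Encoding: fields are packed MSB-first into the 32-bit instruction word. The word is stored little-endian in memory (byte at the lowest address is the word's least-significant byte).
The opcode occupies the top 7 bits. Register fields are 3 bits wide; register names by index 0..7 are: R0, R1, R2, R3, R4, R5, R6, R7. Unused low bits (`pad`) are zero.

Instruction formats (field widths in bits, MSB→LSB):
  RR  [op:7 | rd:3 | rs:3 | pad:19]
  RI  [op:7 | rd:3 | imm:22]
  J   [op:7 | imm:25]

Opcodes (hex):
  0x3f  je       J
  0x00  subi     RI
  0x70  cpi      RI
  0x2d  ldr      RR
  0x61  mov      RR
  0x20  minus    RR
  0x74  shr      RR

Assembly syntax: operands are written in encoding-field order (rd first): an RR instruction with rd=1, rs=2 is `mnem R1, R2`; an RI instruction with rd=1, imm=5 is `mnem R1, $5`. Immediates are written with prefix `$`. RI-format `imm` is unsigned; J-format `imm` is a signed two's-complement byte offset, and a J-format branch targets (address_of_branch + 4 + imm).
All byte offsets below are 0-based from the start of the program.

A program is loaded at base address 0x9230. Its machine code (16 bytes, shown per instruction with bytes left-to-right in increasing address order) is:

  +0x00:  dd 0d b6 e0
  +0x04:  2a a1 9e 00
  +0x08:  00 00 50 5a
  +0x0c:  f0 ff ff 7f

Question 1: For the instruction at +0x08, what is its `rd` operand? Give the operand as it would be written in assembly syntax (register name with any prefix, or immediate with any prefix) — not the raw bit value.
R1

off 0x08: read 00 00 50 5a as little → 0x5a500000
  op=0x5a500000>>25=0x2d ⇒ ldr (RR)
  rd@[24:22]=0x1 ⇒ R1
  rs@[21:19]=0x2 ⇒ R2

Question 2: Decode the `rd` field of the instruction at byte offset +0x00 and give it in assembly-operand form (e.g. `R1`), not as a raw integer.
[00] dd 0d b6 e0 → 0xe0b60ddd
  op=0xe0b60ddd>>25=0x70 ⇒ cpi (RI)
  [24:22] rd=2 = R2
  [21:0] imm=3542493 = $3542493

R2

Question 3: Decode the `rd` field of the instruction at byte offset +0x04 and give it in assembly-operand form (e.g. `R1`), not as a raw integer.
off 0x04: read 2a a1 9e 00 as little → 0x009ea12a
  op=0x009ea12a>>25=0x0 ⇒ subi (RI)
  rd@[24:22]=0x2 ⇒ R2
  imm@[21:0]=0x1ea12a ⇒ $2007338

R2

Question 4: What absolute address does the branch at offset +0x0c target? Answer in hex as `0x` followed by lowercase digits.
[0c] f0 ff ff 7f → 0x7ffffff0
  top 7b → 0x3f → je [J]
  imm: (w>>0)&0x1ffffff=0x1fffff0 (s25→-16) → $-16
  target = base 0x9230 + off 0x0c + 4 + imm -16 = 0x9230

0x9230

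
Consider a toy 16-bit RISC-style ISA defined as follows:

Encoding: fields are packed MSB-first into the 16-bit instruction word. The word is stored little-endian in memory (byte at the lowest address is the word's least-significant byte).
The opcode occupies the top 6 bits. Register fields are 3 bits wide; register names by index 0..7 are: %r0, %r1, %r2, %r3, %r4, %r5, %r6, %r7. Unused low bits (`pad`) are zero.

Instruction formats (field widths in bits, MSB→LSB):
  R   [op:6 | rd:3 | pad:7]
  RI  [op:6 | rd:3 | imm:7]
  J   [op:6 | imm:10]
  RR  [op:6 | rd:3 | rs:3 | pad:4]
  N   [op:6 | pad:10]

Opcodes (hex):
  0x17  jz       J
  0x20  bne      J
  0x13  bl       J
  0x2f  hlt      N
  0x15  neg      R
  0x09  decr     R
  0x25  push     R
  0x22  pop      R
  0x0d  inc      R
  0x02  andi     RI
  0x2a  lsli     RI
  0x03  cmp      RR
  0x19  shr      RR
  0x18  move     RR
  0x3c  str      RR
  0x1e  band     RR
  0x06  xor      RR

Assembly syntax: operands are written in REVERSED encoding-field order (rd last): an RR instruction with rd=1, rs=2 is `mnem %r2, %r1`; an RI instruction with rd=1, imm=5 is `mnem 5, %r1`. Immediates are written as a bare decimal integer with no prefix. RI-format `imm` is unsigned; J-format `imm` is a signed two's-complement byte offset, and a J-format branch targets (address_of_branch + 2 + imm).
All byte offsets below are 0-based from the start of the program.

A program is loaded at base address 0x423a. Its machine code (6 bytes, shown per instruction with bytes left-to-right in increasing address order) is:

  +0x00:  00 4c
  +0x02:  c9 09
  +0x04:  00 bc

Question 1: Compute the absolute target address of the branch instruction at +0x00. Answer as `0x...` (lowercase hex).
[00] 00 4c → 0x4c00
  opcode bits[15:10]=0x13: bl/J
  imm@[9:0]=0x0 ⇒ 0
  target = base 0x423a + off 0x00 + 2 + imm 0 = 0x423c

0x423c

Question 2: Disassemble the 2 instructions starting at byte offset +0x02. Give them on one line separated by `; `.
[02] c9 09 → 0x09c9
  op=0x09c9>>10=0x2 ⇒ andi (RI)
  rd@[9:7]=0x3 ⇒ %r3
  imm@[6:0]=0x49 ⇒ 73
[04] 00 bc → 0xbc00
  op=0xbc00>>10=0x2f ⇒ hlt (N)

andi 73, %r3; hlt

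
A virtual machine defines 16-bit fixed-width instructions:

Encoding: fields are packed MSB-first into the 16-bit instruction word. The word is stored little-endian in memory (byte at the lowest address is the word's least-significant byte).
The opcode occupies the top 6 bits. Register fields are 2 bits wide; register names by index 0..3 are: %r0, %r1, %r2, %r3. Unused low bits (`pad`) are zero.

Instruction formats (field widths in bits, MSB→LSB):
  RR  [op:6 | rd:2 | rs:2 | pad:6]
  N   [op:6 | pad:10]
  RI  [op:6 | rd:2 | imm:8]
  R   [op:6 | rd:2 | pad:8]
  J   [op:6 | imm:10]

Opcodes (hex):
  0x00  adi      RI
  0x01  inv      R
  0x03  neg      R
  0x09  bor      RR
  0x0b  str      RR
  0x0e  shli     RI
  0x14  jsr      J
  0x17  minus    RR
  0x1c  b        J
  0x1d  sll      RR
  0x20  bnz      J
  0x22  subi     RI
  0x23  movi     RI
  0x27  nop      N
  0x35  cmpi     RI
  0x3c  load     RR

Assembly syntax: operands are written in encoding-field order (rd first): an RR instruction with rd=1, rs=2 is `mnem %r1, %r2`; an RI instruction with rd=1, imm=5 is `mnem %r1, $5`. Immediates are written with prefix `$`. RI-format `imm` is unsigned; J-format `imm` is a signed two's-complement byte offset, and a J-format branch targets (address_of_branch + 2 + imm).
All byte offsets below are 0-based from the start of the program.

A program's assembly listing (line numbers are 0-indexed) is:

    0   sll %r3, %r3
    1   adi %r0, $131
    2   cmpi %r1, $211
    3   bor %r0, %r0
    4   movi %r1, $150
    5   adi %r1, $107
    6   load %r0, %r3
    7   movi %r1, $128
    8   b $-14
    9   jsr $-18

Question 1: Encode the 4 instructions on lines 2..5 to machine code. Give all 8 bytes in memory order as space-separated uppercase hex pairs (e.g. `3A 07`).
2. cmpi fields op=0x35:6|rd=1:2|imm=211:8 → word d5d3h → d3 d5
3. bor fields op=0x9:6|rd=0:2|rs=0:2|pad=0:6 → word 2400h → 00 24
4. movi fields op=0x23:6|rd=1:2|imm=150:8 → word 8d96h → 96 8d
5. adi fields op=0x0:6|rd=1:2|imm=107:8 → word 016bh → 6b 01

D3 D5 00 24 96 8D 6B 01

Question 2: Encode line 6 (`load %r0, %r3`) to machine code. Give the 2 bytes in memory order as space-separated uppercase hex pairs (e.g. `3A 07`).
line 6 (load): pack op=0x3c:6|rd=0:2|rs=3:2|pad=0:6 = 0xf0c0; little→ c0 f0

C0 F0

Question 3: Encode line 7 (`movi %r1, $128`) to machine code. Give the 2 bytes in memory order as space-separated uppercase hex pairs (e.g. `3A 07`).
7. movi fields op=0x23:6|rd=1:2|imm=128:8 → word 8d80h → 80 8d

80 8D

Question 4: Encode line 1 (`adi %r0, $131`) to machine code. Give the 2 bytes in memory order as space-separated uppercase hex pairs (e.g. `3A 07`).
L1: adi op=0x0:6|rd=0:2|imm=131:8 ⇒ 0x0083 ⇒ little 83 00

83 00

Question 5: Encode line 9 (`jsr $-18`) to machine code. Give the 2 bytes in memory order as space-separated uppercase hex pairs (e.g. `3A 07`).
EE 53

9. jsr fields op=0x14:6|imm=-18:10 → word 53eeh → ee 53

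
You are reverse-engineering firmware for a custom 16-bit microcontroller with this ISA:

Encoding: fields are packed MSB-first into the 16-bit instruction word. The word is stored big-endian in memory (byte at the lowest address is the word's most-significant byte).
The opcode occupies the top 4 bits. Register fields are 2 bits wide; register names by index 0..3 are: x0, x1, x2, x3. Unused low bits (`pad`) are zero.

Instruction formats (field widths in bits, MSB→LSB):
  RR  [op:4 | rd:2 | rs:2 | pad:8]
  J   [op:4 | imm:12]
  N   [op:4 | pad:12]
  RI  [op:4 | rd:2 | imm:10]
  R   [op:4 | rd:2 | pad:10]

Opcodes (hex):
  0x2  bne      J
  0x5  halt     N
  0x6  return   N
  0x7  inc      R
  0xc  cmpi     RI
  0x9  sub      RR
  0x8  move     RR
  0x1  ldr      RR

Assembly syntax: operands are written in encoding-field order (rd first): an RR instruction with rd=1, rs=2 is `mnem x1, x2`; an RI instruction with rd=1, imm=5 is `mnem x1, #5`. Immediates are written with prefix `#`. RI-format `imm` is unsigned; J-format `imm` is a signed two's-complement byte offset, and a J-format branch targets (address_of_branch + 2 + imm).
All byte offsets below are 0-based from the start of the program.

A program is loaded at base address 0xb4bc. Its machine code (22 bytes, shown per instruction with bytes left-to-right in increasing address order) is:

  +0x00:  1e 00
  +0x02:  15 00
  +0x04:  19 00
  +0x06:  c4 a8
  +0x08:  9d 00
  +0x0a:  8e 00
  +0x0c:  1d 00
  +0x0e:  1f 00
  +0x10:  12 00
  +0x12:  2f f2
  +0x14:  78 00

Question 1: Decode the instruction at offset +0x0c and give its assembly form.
ldr x3, x1

off 0x0c: read 1d 00 as big → 0x1d00
  opcode bits[15:12]=0x1: ldr/RR
  rd: (w>>10)&0x3=0x3 → x3
  rs: (w>>8)&0x3=0x1 → x1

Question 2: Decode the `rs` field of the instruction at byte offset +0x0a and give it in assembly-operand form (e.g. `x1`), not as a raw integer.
x2

@+0a  big-endian(8e 00) = 0x8e00
  top 4b → 0x8 → move [RR]
  rd@[11:10]=0x3 ⇒ x3
  rs@[9:8]=0x2 ⇒ x2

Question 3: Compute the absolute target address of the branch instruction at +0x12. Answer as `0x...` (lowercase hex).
0xb4c2

+0x12: 2f f2 ⇒ word 0x2ff2 (big)
  top 4b → 0x2 → bne [J]
  imm@[11:0]=0xff2 (s12→-14) ⇒ #-14
  target = base 0xb4bc + off 0x12 + 2 + imm -14 = 0xb4c2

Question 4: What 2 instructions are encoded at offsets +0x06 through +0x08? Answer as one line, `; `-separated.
[06] c4 a8 → 0xc4a8
  op=0xc4a8>>12=0xc ⇒ cmpi (RI)
  [11:10] rd=1 = x1
  [9:0] imm=168 = #168
[08] 9d 00 → 0x9d00
  op=0x9d00>>12=0x9 ⇒ sub (RR)
  [11:10] rd=3 = x3
  [9:8] rs=1 = x1

cmpi x1, #168; sub x3, x1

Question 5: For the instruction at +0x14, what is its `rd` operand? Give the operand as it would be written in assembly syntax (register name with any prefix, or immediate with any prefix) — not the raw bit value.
@+14  big-endian(78 00) = 0x7800
  op=0x7800>>12=0x7 ⇒ inc (R)
  rd: (w>>10)&0x3=0x2 → x2

x2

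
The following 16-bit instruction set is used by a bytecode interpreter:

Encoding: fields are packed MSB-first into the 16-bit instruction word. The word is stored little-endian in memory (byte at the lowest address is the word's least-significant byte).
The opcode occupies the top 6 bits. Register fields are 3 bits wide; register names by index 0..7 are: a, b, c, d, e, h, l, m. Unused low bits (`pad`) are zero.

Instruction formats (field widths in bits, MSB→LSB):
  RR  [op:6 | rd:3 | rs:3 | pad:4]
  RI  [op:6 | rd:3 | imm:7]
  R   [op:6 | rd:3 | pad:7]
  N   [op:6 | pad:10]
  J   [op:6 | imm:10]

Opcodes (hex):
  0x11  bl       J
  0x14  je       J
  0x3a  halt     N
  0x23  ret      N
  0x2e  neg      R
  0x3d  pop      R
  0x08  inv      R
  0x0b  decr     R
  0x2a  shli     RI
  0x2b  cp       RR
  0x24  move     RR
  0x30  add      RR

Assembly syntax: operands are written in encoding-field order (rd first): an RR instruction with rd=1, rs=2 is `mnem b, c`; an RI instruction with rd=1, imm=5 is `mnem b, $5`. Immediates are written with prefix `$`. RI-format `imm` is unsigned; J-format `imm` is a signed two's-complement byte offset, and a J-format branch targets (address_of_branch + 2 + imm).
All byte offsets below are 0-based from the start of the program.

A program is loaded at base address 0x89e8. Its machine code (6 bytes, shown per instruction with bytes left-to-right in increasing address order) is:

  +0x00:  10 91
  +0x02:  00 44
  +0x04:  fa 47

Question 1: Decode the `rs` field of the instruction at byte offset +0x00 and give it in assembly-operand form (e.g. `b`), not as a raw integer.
off 0x00: read 10 91 as little → 0x9110
  top 6b → 0x24 → move [RR]
  rd@[9:7]=0x2 ⇒ c
  rs@[6:4]=0x1 ⇒ b

b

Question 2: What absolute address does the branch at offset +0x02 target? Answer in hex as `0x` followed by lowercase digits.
off 0x02: read 00 44 as little → 0x4400
  opcode bits[15:10]=0x11: bl/J
  imm: (w>>0)&0x3ff=0x0 → $0
  target = base 0x89e8 + off 0x02 + 2 + imm 0 = 0x89ec

0x89ec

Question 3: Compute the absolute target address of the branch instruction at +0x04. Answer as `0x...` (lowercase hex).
@+04  little-endian(fa 47) = 0x47fa
  op=0x47fa>>10=0x11 ⇒ bl (J)
  imm@[9:0]=0x3fa (s10→-6) ⇒ $-6
  target = base 0x89e8 + off 0x04 + 2 + imm -6 = 0x89e8

0x89e8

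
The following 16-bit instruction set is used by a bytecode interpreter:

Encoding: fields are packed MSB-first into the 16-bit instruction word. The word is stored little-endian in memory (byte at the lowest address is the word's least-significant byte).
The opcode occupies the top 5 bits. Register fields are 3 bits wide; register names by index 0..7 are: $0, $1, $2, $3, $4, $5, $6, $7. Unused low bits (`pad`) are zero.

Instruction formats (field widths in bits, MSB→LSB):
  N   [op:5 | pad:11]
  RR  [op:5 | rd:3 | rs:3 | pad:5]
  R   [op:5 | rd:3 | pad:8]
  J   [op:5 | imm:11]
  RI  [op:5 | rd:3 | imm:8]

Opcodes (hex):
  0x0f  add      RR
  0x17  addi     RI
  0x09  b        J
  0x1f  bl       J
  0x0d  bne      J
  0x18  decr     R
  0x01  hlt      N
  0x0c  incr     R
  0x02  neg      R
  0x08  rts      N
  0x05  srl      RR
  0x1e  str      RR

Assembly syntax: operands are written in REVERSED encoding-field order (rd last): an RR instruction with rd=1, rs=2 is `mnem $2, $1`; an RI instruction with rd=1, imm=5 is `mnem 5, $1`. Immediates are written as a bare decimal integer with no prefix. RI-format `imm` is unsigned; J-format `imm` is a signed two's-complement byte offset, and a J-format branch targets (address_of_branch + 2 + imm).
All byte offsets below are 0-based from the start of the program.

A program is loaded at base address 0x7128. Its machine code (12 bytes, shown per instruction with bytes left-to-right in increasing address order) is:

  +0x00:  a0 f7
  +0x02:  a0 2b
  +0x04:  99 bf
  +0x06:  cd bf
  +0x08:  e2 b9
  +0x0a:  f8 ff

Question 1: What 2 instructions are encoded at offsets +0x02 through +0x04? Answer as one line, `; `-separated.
+0x02: a0 2b ⇒ word 0x2ba0 (little)
  top 5b → 0x5 → srl [RR]
  rd@[10:8]=0x3 ⇒ $3
  rs@[7:5]=0x5 ⇒ $5
+0x04: 99 bf ⇒ word 0xbf99 (little)
  top 5b → 0x17 → addi [RI]
  rd@[10:8]=0x7 ⇒ $7
  imm@[7:0]=0x99 ⇒ 153

srl $5, $3; addi 153, $7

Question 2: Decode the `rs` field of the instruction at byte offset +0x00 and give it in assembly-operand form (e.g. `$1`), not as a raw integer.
$5

off 0x00: read a0 f7 as little → 0xf7a0
  top 5b → 0x1e → str [RR]
  [10:8] rd=7 = $7
  [7:5] rs=5 = $5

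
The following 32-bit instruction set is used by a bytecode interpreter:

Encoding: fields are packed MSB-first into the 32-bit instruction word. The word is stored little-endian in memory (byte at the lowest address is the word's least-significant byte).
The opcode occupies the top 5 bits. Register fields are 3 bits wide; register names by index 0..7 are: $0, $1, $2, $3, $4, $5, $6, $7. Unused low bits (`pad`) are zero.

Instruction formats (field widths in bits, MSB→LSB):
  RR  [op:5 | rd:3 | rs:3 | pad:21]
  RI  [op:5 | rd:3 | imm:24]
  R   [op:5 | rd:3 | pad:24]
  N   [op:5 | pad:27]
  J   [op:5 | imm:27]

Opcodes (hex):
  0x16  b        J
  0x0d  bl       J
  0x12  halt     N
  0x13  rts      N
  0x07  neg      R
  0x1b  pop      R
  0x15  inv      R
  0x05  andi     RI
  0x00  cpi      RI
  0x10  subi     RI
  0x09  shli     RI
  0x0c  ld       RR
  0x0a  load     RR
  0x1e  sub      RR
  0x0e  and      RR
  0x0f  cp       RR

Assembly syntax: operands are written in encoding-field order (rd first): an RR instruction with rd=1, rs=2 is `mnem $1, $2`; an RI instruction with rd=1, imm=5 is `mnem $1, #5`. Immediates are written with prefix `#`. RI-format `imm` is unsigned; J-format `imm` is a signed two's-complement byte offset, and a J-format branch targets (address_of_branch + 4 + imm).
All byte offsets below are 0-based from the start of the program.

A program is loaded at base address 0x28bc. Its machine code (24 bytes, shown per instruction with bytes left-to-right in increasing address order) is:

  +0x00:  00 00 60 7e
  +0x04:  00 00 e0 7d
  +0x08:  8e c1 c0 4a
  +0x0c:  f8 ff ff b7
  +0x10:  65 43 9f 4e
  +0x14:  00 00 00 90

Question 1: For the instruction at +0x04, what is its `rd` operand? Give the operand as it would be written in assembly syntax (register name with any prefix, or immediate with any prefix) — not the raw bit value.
off 0x04: read 00 00 e0 7d as little → 0x7de00000
  opcode bits[31:27]=0xf: cp/RR
  rd: (w>>24)&0x7=0x5 → $5
  rs: (w>>21)&0x7=0x7 → $7

$5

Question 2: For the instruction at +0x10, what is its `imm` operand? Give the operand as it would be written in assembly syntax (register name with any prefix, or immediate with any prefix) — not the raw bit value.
+0x10: 65 43 9f 4e ⇒ word 0x4e9f4365 (little)
  opcode bits[31:27]=0x9: shli/RI
  [26:24] rd=6 = $6
  [23:0] imm=10437477 = #10437477

#10437477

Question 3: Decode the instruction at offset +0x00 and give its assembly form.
@+00  little-endian(00 00 60 7e) = 0x7e600000
  top 5b → 0xf → cp [RR]
  rd: (w>>24)&0x7=0x6 → $6
  rs: (w>>21)&0x7=0x3 → $3

cp $6, $3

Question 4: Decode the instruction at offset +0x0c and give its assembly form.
b #-8

[0c] f8 ff ff b7 → 0xb7fffff8
  opcode bits[31:27]=0x16: b/J
  imm@[26:0]=0x7fffff8 (s27→-8) ⇒ #-8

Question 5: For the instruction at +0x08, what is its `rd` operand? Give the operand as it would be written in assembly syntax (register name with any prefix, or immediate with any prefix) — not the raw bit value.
[08] 8e c1 c0 4a → 0x4ac0c18e
  op=0x4ac0c18e>>27=0x9 ⇒ shli (RI)
  rd: (w>>24)&0x7=0x2 → $2
  imm: (w>>0)&0xffffff=0xc0c18e → #12632462

$2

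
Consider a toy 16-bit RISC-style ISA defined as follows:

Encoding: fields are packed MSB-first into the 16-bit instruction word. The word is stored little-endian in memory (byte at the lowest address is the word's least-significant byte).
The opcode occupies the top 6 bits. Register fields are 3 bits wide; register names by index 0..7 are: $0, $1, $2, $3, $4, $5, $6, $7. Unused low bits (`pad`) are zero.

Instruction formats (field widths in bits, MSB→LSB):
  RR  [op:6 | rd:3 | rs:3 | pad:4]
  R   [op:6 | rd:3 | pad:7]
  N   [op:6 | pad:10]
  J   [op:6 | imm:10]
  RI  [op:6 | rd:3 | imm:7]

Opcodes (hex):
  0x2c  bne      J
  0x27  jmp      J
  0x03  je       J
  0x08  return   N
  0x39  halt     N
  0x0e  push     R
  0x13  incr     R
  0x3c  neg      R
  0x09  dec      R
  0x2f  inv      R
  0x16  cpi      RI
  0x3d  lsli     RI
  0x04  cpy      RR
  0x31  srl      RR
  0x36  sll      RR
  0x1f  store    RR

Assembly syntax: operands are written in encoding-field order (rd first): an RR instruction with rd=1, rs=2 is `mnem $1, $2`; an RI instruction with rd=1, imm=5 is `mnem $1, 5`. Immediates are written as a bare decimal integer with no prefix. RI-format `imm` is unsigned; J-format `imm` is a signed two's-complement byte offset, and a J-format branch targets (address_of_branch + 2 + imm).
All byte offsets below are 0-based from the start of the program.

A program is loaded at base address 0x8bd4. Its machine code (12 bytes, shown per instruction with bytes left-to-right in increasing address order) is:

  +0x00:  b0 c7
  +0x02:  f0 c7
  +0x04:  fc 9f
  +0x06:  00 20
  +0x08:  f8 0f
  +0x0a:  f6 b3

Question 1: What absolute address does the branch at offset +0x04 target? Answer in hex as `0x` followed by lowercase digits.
off 0x04: read fc 9f as little → 0x9ffc
  opcode bits[15:10]=0x27: jmp/J
  imm@[9:0]=0x3fc (s10→-4) ⇒ -4
  target = base 0x8bd4 + off 0x04 + 2 + imm -4 = 0x8bd6

0x8bd6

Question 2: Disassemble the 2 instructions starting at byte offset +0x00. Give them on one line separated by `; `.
off 0x00: read b0 c7 as little → 0xc7b0
  opcode bits[15:10]=0x31: srl/RR
  [9:7] rd=7 = $7
  [6:4] rs=3 = $3
off 0x02: read f0 c7 as little → 0xc7f0
  opcode bits[15:10]=0x31: srl/RR
  [9:7] rd=7 = $7
  [6:4] rs=7 = $7

srl $7, $3; srl $7, $7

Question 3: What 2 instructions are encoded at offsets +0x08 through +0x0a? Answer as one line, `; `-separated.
off 0x08: read f8 0f as little → 0x0ff8
  top 6b → 0x3 → je [J]
  [9:0] imm=1016 (s10→-8) = -8
off 0x0a: read f6 b3 as little → 0xb3f6
  top 6b → 0x2c → bne [J]
  [9:0] imm=1014 (s10→-10) = -10

je -8; bne -10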